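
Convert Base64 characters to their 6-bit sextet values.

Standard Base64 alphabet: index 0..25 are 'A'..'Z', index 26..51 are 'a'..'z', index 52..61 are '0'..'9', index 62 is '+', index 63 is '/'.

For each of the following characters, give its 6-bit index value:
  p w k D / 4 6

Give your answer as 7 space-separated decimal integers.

Answer: 41 48 36 3 63 56 58

Derivation:
'p': a..z range, 26 + ord('p') − ord('a') = 41
'w': a..z range, 26 + ord('w') − ord('a') = 48
'k': a..z range, 26 + ord('k') − ord('a') = 36
'D': A..Z range, ord('D') − ord('A') = 3
'/': index 63
'4': 0..9 range, 52 + ord('4') − ord('0') = 56
'6': 0..9 range, 52 + ord('6') − ord('0') = 58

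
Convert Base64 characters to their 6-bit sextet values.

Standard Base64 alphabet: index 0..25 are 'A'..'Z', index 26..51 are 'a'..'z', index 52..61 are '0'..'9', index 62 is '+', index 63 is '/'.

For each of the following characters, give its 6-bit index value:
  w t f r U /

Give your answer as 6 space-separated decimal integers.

'w': a..z range, 26 + ord('w') − ord('a') = 48
't': a..z range, 26 + ord('t') − ord('a') = 45
'f': a..z range, 26 + ord('f') − ord('a') = 31
'r': a..z range, 26 + ord('r') − ord('a') = 43
'U': A..Z range, ord('U') − ord('A') = 20
'/': index 63

Answer: 48 45 31 43 20 63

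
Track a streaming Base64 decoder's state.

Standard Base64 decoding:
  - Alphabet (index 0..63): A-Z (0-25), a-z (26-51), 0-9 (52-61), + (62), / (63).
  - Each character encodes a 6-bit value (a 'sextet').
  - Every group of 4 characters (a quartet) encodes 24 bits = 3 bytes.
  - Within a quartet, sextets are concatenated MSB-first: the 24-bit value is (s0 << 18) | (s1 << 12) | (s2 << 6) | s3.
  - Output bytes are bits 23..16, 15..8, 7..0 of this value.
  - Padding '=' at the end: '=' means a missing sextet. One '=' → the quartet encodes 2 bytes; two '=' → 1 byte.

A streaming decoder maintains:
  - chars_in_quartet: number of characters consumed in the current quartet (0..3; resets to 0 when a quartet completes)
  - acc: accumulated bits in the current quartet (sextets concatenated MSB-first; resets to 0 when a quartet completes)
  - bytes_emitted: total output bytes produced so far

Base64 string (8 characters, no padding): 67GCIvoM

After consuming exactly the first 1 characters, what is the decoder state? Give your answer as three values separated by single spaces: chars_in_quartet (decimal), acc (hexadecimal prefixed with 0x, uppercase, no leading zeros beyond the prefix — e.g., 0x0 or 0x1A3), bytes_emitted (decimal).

After char 0 ('6'=58): chars_in_quartet=1 acc=0x3A bytes_emitted=0

Answer: 1 0x3A 0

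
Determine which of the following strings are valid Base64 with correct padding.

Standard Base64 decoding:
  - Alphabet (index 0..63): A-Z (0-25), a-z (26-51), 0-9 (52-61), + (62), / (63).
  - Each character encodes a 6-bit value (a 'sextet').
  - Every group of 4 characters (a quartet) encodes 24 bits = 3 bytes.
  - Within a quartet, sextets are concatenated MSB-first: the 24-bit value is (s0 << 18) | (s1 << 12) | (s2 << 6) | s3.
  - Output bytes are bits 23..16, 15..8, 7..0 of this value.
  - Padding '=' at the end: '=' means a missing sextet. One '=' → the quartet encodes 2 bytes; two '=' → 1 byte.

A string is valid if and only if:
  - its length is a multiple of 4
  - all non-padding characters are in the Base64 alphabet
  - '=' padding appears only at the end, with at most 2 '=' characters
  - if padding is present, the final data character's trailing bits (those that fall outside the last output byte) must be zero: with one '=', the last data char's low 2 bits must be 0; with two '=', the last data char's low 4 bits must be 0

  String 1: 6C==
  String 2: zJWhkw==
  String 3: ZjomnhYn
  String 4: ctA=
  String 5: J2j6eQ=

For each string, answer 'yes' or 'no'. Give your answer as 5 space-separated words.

Answer: no yes yes yes no

Derivation:
String 1: '6C==' → invalid (bad trailing bits)
String 2: 'zJWhkw==' → valid
String 3: 'ZjomnhYn' → valid
String 4: 'ctA=' → valid
String 5: 'J2j6eQ=' → invalid (len=7 not mult of 4)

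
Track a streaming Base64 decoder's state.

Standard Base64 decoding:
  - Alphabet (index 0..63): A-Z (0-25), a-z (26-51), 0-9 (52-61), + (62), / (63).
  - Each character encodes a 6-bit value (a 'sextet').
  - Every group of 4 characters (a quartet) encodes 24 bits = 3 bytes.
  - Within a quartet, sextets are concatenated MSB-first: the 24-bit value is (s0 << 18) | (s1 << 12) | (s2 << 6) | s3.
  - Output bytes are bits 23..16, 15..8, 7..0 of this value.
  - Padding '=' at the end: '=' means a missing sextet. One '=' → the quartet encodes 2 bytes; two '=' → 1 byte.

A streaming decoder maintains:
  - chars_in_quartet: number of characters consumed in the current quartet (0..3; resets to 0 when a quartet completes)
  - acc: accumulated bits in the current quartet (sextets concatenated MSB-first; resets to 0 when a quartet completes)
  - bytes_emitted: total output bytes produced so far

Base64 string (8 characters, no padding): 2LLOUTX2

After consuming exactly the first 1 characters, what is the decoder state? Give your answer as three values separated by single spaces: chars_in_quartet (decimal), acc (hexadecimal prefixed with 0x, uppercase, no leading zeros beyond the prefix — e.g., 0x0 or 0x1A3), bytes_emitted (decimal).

Answer: 1 0x36 0

Derivation:
After char 0 ('2'=54): chars_in_quartet=1 acc=0x36 bytes_emitted=0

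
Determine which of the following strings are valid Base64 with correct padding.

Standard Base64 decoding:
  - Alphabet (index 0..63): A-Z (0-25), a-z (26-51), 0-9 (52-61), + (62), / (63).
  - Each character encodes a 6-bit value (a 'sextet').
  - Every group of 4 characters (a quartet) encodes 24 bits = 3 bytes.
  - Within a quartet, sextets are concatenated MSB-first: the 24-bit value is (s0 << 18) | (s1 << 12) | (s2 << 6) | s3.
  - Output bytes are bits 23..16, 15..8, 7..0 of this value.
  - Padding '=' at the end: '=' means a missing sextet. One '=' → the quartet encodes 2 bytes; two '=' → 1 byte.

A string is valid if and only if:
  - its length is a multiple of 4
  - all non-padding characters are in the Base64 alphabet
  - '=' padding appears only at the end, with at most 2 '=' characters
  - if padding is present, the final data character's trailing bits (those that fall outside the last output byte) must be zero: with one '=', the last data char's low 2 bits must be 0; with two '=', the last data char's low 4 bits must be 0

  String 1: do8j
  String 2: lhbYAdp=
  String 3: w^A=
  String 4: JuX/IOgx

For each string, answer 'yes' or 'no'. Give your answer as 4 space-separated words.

String 1: 'do8j' → valid
String 2: 'lhbYAdp=' → invalid (bad trailing bits)
String 3: 'w^A=' → invalid (bad char(s): ['^'])
String 4: 'JuX/IOgx' → valid

Answer: yes no no yes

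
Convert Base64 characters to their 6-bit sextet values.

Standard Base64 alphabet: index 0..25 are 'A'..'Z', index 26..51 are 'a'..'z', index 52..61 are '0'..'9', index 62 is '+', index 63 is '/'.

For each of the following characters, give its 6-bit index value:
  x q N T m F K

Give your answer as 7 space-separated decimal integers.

'x': a..z range, 26 + ord('x') − ord('a') = 49
'q': a..z range, 26 + ord('q') − ord('a') = 42
'N': A..Z range, ord('N') − ord('A') = 13
'T': A..Z range, ord('T') − ord('A') = 19
'm': a..z range, 26 + ord('m') − ord('a') = 38
'F': A..Z range, ord('F') − ord('A') = 5
'K': A..Z range, ord('K') − ord('A') = 10

Answer: 49 42 13 19 38 5 10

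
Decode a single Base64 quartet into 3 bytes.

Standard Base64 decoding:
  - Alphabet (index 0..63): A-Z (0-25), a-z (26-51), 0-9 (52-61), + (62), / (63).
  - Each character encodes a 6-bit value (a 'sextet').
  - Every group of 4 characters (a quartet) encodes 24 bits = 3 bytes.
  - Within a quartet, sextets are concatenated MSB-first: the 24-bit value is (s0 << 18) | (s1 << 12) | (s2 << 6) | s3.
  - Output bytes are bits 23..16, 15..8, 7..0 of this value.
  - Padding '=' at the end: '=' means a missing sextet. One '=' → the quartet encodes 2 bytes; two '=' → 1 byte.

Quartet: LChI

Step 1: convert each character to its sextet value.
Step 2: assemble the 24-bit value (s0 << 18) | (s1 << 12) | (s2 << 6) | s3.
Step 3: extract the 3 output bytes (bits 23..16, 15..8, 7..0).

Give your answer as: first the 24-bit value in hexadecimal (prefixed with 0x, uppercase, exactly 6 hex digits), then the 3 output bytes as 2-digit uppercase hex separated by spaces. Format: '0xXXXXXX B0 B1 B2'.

Answer: 0x2C2848 2C 28 48

Derivation:
Sextets: L=11, C=2, h=33, I=8
24-bit: (11<<18) | (2<<12) | (33<<6) | 8
      = 0x2C0000 | 0x002000 | 0x000840 | 0x000008
      = 0x2C2848
Bytes: (v>>16)&0xFF=2C, (v>>8)&0xFF=28, v&0xFF=48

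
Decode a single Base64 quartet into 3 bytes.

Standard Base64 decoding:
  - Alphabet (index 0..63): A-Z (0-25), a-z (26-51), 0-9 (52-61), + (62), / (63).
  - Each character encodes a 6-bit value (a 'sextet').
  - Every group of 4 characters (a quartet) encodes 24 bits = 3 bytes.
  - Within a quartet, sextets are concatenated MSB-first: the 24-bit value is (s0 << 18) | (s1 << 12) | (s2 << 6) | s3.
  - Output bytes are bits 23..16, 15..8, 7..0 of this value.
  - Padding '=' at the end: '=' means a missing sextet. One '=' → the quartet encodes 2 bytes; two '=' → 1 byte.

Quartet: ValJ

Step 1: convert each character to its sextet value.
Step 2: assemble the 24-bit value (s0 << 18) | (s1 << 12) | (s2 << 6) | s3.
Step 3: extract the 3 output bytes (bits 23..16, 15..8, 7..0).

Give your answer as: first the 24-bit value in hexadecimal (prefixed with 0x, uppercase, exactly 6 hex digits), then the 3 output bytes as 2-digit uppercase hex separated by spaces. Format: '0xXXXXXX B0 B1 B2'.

Answer: 0x55A949 55 A9 49

Derivation:
Sextets: V=21, a=26, l=37, J=9
24-bit: (21<<18) | (26<<12) | (37<<6) | 9
      = 0x540000 | 0x01A000 | 0x000940 | 0x000009
      = 0x55A949
Bytes: (v>>16)&0xFF=55, (v>>8)&0xFF=A9, v&0xFF=49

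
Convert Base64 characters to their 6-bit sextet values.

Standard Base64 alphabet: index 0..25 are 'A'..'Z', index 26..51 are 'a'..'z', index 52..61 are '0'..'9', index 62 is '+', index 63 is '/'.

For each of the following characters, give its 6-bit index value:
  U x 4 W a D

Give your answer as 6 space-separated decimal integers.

Answer: 20 49 56 22 26 3

Derivation:
'U': A..Z range, ord('U') − ord('A') = 20
'x': a..z range, 26 + ord('x') − ord('a') = 49
'4': 0..9 range, 52 + ord('4') − ord('0') = 56
'W': A..Z range, ord('W') − ord('A') = 22
'a': a..z range, 26 + ord('a') − ord('a') = 26
'D': A..Z range, ord('D') − ord('A') = 3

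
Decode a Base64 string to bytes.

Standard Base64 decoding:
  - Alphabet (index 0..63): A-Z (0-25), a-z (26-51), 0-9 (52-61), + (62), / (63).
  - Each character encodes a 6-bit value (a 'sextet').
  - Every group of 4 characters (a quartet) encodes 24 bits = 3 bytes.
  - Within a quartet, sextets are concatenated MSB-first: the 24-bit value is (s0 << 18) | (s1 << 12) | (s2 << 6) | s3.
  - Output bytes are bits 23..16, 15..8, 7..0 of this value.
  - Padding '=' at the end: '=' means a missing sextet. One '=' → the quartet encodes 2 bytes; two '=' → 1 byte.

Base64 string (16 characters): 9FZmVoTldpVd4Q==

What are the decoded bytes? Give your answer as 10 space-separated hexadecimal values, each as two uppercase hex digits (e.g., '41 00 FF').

Answer: F4 56 66 56 84 E5 76 95 5D E1

Derivation:
After char 0 ('9'=61): chars_in_quartet=1 acc=0x3D bytes_emitted=0
After char 1 ('F'=5): chars_in_quartet=2 acc=0xF45 bytes_emitted=0
After char 2 ('Z'=25): chars_in_quartet=3 acc=0x3D159 bytes_emitted=0
After char 3 ('m'=38): chars_in_quartet=4 acc=0xF45666 -> emit F4 56 66, reset; bytes_emitted=3
After char 4 ('V'=21): chars_in_quartet=1 acc=0x15 bytes_emitted=3
After char 5 ('o'=40): chars_in_quartet=2 acc=0x568 bytes_emitted=3
After char 6 ('T'=19): chars_in_quartet=3 acc=0x15A13 bytes_emitted=3
After char 7 ('l'=37): chars_in_quartet=4 acc=0x5684E5 -> emit 56 84 E5, reset; bytes_emitted=6
After char 8 ('d'=29): chars_in_quartet=1 acc=0x1D bytes_emitted=6
After char 9 ('p'=41): chars_in_quartet=2 acc=0x769 bytes_emitted=6
After char 10 ('V'=21): chars_in_quartet=3 acc=0x1DA55 bytes_emitted=6
After char 11 ('d'=29): chars_in_quartet=4 acc=0x76955D -> emit 76 95 5D, reset; bytes_emitted=9
After char 12 ('4'=56): chars_in_quartet=1 acc=0x38 bytes_emitted=9
After char 13 ('Q'=16): chars_in_quartet=2 acc=0xE10 bytes_emitted=9
Padding '==': partial quartet acc=0xE10 -> emit E1; bytes_emitted=10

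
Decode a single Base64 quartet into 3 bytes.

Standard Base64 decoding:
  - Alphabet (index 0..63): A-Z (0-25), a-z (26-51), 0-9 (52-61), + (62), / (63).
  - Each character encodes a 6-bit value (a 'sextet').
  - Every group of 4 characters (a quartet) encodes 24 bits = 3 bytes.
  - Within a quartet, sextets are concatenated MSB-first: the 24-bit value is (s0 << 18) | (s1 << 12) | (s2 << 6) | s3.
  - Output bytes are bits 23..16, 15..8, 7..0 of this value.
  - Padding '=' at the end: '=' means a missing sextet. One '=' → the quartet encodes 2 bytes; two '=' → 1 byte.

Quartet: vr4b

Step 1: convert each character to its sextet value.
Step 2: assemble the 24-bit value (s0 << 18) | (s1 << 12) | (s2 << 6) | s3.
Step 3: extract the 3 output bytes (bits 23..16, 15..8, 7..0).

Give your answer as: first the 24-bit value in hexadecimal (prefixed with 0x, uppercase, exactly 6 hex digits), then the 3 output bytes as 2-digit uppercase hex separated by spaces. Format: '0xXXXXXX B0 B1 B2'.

Sextets: v=47, r=43, 4=56, b=27
24-bit: (47<<18) | (43<<12) | (56<<6) | 27
      = 0xBC0000 | 0x02B000 | 0x000E00 | 0x00001B
      = 0xBEBE1B
Bytes: (v>>16)&0xFF=BE, (v>>8)&0xFF=BE, v&0xFF=1B

Answer: 0xBEBE1B BE BE 1B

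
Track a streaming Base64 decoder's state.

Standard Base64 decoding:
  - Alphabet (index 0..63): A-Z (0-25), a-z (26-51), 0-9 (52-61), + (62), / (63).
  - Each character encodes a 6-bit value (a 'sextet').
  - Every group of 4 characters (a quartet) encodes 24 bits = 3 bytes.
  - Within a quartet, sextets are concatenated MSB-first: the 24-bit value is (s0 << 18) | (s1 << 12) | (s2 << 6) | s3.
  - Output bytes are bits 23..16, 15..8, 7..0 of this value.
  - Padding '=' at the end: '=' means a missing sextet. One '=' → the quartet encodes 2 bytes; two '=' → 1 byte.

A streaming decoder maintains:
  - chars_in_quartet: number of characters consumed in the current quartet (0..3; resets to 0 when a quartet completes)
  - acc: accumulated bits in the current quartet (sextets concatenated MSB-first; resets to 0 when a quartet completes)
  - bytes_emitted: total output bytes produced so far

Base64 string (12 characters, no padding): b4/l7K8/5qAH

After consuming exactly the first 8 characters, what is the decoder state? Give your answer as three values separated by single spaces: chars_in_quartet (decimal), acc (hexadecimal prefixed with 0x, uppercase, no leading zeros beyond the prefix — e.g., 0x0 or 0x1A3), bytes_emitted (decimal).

After char 0 ('b'=27): chars_in_quartet=1 acc=0x1B bytes_emitted=0
After char 1 ('4'=56): chars_in_quartet=2 acc=0x6F8 bytes_emitted=0
After char 2 ('/'=63): chars_in_quartet=3 acc=0x1BE3F bytes_emitted=0
After char 3 ('l'=37): chars_in_quartet=4 acc=0x6F8FE5 -> emit 6F 8F E5, reset; bytes_emitted=3
After char 4 ('7'=59): chars_in_quartet=1 acc=0x3B bytes_emitted=3
After char 5 ('K'=10): chars_in_quartet=2 acc=0xECA bytes_emitted=3
After char 6 ('8'=60): chars_in_quartet=3 acc=0x3B2BC bytes_emitted=3
After char 7 ('/'=63): chars_in_quartet=4 acc=0xECAF3F -> emit EC AF 3F, reset; bytes_emitted=6

Answer: 0 0x0 6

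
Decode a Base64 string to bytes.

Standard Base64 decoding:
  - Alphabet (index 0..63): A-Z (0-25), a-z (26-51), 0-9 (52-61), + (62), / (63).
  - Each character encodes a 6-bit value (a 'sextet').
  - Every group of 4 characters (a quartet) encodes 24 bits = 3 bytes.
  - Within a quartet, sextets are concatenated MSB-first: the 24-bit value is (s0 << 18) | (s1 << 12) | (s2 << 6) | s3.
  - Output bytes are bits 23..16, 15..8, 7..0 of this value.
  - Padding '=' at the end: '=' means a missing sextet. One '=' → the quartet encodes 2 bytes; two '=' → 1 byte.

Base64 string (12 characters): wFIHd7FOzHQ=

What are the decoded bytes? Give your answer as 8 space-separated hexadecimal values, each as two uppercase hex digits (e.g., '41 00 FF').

Answer: C0 52 07 77 B1 4E CC 74

Derivation:
After char 0 ('w'=48): chars_in_quartet=1 acc=0x30 bytes_emitted=0
After char 1 ('F'=5): chars_in_quartet=2 acc=0xC05 bytes_emitted=0
After char 2 ('I'=8): chars_in_quartet=3 acc=0x30148 bytes_emitted=0
After char 3 ('H'=7): chars_in_quartet=4 acc=0xC05207 -> emit C0 52 07, reset; bytes_emitted=3
After char 4 ('d'=29): chars_in_quartet=1 acc=0x1D bytes_emitted=3
After char 5 ('7'=59): chars_in_quartet=2 acc=0x77B bytes_emitted=3
After char 6 ('F'=5): chars_in_quartet=3 acc=0x1DEC5 bytes_emitted=3
After char 7 ('O'=14): chars_in_quartet=4 acc=0x77B14E -> emit 77 B1 4E, reset; bytes_emitted=6
After char 8 ('z'=51): chars_in_quartet=1 acc=0x33 bytes_emitted=6
After char 9 ('H'=7): chars_in_quartet=2 acc=0xCC7 bytes_emitted=6
After char 10 ('Q'=16): chars_in_quartet=3 acc=0x331D0 bytes_emitted=6
Padding '=': partial quartet acc=0x331D0 -> emit CC 74; bytes_emitted=8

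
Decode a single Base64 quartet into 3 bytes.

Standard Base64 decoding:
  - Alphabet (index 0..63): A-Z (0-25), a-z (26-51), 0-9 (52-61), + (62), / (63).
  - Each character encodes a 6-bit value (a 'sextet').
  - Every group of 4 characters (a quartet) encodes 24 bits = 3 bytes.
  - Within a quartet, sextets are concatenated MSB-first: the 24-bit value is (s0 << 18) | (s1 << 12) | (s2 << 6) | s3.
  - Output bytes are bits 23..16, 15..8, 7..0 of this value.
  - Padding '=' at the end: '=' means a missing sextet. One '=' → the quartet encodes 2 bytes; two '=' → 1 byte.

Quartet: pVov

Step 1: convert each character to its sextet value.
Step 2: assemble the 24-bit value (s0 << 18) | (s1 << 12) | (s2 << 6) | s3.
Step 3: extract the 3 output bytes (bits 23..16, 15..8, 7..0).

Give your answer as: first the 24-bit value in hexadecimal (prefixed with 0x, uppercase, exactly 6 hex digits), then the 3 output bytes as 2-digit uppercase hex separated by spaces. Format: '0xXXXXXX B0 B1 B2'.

Sextets: p=41, V=21, o=40, v=47
24-bit: (41<<18) | (21<<12) | (40<<6) | 47
      = 0xA40000 | 0x015000 | 0x000A00 | 0x00002F
      = 0xA55A2F
Bytes: (v>>16)&0xFF=A5, (v>>8)&0xFF=5A, v&0xFF=2F

Answer: 0xA55A2F A5 5A 2F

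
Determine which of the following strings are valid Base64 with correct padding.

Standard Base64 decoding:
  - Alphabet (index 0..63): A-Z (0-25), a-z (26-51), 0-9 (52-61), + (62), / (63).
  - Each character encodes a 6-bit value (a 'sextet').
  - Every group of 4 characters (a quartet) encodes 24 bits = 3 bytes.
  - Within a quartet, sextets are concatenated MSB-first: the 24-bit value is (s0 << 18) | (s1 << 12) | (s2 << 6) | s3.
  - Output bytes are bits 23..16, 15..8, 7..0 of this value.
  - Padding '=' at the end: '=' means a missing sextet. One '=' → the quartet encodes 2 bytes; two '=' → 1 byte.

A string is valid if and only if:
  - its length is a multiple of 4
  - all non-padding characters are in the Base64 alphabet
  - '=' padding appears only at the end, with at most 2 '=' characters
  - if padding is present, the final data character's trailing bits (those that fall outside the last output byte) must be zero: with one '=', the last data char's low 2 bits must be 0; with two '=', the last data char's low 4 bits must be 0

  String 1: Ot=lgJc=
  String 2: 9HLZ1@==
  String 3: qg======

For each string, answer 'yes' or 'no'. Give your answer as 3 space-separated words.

String 1: 'Ot=lgJc=' → invalid (bad char(s): ['=']; '=' in middle)
String 2: '9HLZ1@==' → invalid (bad char(s): ['@'])
String 3: 'qg======' → invalid (6 pad chars (max 2))

Answer: no no no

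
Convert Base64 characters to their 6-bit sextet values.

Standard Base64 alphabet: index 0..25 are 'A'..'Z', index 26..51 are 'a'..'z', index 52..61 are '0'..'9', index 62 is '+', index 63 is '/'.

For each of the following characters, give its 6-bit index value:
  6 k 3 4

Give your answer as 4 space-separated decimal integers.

Answer: 58 36 55 56

Derivation:
'6': 0..9 range, 52 + ord('6') − ord('0') = 58
'k': a..z range, 26 + ord('k') − ord('a') = 36
'3': 0..9 range, 52 + ord('3') − ord('0') = 55
'4': 0..9 range, 52 + ord('4') − ord('0') = 56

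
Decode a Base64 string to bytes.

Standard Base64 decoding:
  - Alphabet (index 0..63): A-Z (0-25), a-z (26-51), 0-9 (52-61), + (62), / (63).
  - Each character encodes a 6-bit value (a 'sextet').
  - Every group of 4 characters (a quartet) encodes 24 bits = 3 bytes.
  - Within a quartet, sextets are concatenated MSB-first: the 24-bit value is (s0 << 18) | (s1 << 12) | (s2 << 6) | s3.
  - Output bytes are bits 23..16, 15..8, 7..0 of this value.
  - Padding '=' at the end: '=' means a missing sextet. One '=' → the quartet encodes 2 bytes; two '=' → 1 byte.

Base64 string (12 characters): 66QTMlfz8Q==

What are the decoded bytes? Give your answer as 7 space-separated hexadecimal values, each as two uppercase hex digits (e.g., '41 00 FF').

Answer: EB A4 13 32 57 F3 F1

Derivation:
After char 0 ('6'=58): chars_in_quartet=1 acc=0x3A bytes_emitted=0
After char 1 ('6'=58): chars_in_quartet=2 acc=0xEBA bytes_emitted=0
After char 2 ('Q'=16): chars_in_quartet=3 acc=0x3AE90 bytes_emitted=0
After char 3 ('T'=19): chars_in_quartet=4 acc=0xEBA413 -> emit EB A4 13, reset; bytes_emitted=3
After char 4 ('M'=12): chars_in_quartet=1 acc=0xC bytes_emitted=3
After char 5 ('l'=37): chars_in_quartet=2 acc=0x325 bytes_emitted=3
After char 6 ('f'=31): chars_in_quartet=3 acc=0xC95F bytes_emitted=3
After char 7 ('z'=51): chars_in_quartet=4 acc=0x3257F3 -> emit 32 57 F3, reset; bytes_emitted=6
After char 8 ('8'=60): chars_in_quartet=1 acc=0x3C bytes_emitted=6
After char 9 ('Q'=16): chars_in_quartet=2 acc=0xF10 bytes_emitted=6
Padding '==': partial quartet acc=0xF10 -> emit F1; bytes_emitted=7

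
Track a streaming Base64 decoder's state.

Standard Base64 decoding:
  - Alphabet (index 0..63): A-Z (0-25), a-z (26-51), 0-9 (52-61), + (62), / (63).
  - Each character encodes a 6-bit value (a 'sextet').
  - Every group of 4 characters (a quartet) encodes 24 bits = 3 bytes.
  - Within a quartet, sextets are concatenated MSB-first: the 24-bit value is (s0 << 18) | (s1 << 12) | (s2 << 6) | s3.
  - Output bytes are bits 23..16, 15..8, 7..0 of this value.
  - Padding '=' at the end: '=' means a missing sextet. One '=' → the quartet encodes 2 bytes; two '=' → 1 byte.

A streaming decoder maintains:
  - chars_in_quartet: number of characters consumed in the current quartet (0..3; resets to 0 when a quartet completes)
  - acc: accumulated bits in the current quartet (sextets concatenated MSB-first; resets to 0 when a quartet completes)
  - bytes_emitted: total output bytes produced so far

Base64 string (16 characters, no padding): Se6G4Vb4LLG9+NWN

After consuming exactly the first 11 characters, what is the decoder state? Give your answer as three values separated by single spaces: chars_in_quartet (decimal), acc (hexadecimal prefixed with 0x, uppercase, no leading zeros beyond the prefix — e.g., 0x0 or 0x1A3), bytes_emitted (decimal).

After char 0 ('S'=18): chars_in_quartet=1 acc=0x12 bytes_emitted=0
After char 1 ('e'=30): chars_in_quartet=2 acc=0x49E bytes_emitted=0
After char 2 ('6'=58): chars_in_quartet=3 acc=0x127BA bytes_emitted=0
After char 3 ('G'=6): chars_in_quartet=4 acc=0x49EE86 -> emit 49 EE 86, reset; bytes_emitted=3
After char 4 ('4'=56): chars_in_quartet=1 acc=0x38 bytes_emitted=3
After char 5 ('V'=21): chars_in_quartet=2 acc=0xE15 bytes_emitted=3
After char 6 ('b'=27): chars_in_quartet=3 acc=0x3855B bytes_emitted=3
After char 7 ('4'=56): chars_in_quartet=4 acc=0xE156F8 -> emit E1 56 F8, reset; bytes_emitted=6
After char 8 ('L'=11): chars_in_quartet=1 acc=0xB bytes_emitted=6
After char 9 ('L'=11): chars_in_quartet=2 acc=0x2CB bytes_emitted=6
After char 10 ('G'=6): chars_in_quartet=3 acc=0xB2C6 bytes_emitted=6

Answer: 3 0xB2C6 6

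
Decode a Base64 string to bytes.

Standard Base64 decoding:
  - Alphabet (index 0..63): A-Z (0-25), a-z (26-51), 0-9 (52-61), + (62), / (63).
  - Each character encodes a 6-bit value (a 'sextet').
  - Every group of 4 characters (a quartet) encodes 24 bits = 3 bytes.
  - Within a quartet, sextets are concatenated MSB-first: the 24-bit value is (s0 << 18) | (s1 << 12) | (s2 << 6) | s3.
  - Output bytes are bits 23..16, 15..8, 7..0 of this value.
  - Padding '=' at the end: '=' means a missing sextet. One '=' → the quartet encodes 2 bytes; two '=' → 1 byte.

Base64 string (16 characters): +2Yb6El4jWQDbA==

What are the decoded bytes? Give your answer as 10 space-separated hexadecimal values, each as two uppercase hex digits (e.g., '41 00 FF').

Answer: FB 66 1B E8 49 78 8D 64 03 6C

Derivation:
After char 0 ('+'=62): chars_in_quartet=1 acc=0x3E bytes_emitted=0
After char 1 ('2'=54): chars_in_quartet=2 acc=0xFB6 bytes_emitted=0
After char 2 ('Y'=24): chars_in_quartet=3 acc=0x3ED98 bytes_emitted=0
After char 3 ('b'=27): chars_in_quartet=4 acc=0xFB661B -> emit FB 66 1B, reset; bytes_emitted=3
After char 4 ('6'=58): chars_in_quartet=1 acc=0x3A bytes_emitted=3
After char 5 ('E'=4): chars_in_quartet=2 acc=0xE84 bytes_emitted=3
After char 6 ('l'=37): chars_in_quartet=3 acc=0x3A125 bytes_emitted=3
After char 7 ('4'=56): chars_in_quartet=4 acc=0xE84978 -> emit E8 49 78, reset; bytes_emitted=6
After char 8 ('j'=35): chars_in_quartet=1 acc=0x23 bytes_emitted=6
After char 9 ('W'=22): chars_in_quartet=2 acc=0x8D6 bytes_emitted=6
After char 10 ('Q'=16): chars_in_quartet=3 acc=0x23590 bytes_emitted=6
After char 11 ('D'=3): chars_in_quartet=4 acc=0x8D6403 -> emit 8D 64 03, reset; bytes_emitted=9
After char 12 ('b'=27): chars_in_quartet=1 acc=0x1B bytes_emitted=9
After char 13 ('A'=0): chars_in_quartet=2 acc=0x6C0 bytes_emitted=9
Padding '==': partial quartet acc=0x6C0 -> emit 6C; bytes_emitted=10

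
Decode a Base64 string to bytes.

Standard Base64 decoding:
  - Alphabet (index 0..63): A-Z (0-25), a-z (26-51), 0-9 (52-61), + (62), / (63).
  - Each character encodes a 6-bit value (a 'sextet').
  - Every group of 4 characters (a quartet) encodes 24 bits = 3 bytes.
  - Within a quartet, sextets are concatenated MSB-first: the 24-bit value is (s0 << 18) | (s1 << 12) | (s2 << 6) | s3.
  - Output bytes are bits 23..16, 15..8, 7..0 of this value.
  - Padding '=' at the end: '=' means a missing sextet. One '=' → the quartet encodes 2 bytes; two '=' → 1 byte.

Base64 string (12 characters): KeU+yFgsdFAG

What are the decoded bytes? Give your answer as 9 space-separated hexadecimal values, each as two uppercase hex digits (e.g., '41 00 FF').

After char 0 ('K'=10): chars_in_quartet=1 acc=0xA bytes_emitted=0
After char 1 ('e'=30): chars_in_quartet=2 acc=0x29E bytes_emitted=0
After char 2 ('U'=20): chars_in_quartet=3 acc=0xA794 bytes_emitted=0
After char 3 ('+'=62): chars_in_quartet=4 acc=0x29E53E -> emit 29 E5 3E, reset; bytes_emitted=3
After char 4 ('y'=50): chars_in_quartet=1 acc=0x32 bytes_emitted=3
After char 5 ('F'=5): chars_in_quartet=2 acc=0xC85 bytes_emitted=3
After char 6 ('g'=32): chars_in_quartet=3 acc=0x32160 bytes_emitted=3
After char 7 ('s'=44): chars_in_quartet=4 acc=0xC8582C -> emit C8 58 2C, reset; bytes_emitted=6
After char 8 ('d'=29): chars_in_quartet=1 acc=0x1D bytes_emitted=6
After char 9 ('F'=5): chars_in_quartet=2 acc=0x745 bytes_emitted=6
After char 10 ('A'=0): chars_in_quartet=3 acc=0x1D140 bytes_emitted=6
After char 11 ('G'=6): chars_in_quartet=4 acc=0x745006 -> emit 74 50 06, reset; bytes_emitted=9

Answer: 29 E5 3E C8 58 2C 74 50 06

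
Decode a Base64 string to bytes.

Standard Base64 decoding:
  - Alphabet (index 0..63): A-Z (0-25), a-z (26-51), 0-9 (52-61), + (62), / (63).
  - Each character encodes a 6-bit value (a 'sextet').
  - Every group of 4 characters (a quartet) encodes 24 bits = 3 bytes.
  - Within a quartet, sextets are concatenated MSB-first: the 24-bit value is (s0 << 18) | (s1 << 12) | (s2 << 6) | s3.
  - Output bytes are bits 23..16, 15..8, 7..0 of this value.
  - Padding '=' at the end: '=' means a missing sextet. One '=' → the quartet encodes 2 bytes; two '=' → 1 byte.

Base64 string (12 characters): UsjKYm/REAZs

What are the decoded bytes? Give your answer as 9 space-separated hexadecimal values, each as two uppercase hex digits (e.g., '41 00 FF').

Answer: 52 C8 CA 62 6F D1 10 06 6C

Derivation:
After char 0 ('U'=20): chars_in_quartet=1 acc=0x14 bytes_emitted=0
After char 1 ('s'=44): chars_in_quartet=2 acc=0x52C bytes_emitted=0
After char 2 ('j'=35): chars_in_quartet=3 acc=0x14B23 bytes_emitted=0
After char 3 ('K'=10): chars_in_quartet=4 acc=0x52C8CA -> emit 52 C8 CA, reset; bytes_emitted=3
After char 4 ('Y'=24): chars_in_quartet=1 acc=0x18 bytes_emitted=3
After char 5 ('m'=38): chars_in_quartet=2 acc=0x626 bytes_emitted=3
After char 6 ('/'=63): chars_in_quartet=3 acc=0x189BF bytes_emitted=3
After char 7 ('R'=17): chars_in_quartet=4 acc=0x626FD1 -> emit 62 6F D1, reset; bytes_emitted=6
After char 8 ('E'=4): chars_in_quartet=1 acc=0x4 bytes_emitted=6
After char 9 ('A'=0): chars_in_quartet=2 acc=0x100 bytes_emitted=6
After char 10 ('Z'=25): chars_in_quartet=3 acc=0x4019 bytes_emitted=6
After char 11 ('s'=44): chars_in_quartet=4 acc=0x10066C -> emit 10 06 6C, reset; bytes_emitted=9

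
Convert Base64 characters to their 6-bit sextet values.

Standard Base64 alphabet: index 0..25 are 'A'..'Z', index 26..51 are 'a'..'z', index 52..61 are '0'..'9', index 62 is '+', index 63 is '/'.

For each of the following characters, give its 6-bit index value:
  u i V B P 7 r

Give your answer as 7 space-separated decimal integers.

Answer: 46 34 21 1 15 59 43

Derivation:
'u': a..z range, 26 + ord('u') − ord('a') = 46
'i': a..z range, 26 + ord('i') − ord('a') = 34
'V': A..Z range, ord('V') − ord('A') = 21
'B': A..Z range, ord('B') − ord('A') = 1
'P': A..Z range, ord('P') − ord('A') = 15
'7': 0..9 range, 52 + ord('7') − ord('0') = 59
'r': a..z range, 26 + ord('r') − ord('a') = 43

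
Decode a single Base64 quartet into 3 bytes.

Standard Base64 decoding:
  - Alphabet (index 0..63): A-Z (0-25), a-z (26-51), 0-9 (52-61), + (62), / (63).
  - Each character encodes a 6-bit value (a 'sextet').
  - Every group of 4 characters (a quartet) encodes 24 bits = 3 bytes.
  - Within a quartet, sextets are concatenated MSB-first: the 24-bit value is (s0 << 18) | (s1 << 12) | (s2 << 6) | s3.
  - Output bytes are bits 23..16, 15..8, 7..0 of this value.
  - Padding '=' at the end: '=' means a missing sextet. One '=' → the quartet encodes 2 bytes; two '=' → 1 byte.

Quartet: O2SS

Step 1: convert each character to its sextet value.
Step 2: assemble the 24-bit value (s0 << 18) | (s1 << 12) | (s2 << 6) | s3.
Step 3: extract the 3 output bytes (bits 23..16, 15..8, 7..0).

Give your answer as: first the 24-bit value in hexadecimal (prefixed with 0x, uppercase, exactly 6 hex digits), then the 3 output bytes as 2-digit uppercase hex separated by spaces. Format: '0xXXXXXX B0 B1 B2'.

Sextets: O=14, 2=54, S=18, S=18
24-bit: (14<<18) | (54<<12) | (18<<6) | 18
      = 0x380000 | 0x036000 | 0x000480 | 0x000012
      = 0x3B6492
Bytes: (v>>16)&0xFF=3B, (v>>8)&0xFF=64, v&0xFF=92

Answer: 0x3B6492 3B 64 92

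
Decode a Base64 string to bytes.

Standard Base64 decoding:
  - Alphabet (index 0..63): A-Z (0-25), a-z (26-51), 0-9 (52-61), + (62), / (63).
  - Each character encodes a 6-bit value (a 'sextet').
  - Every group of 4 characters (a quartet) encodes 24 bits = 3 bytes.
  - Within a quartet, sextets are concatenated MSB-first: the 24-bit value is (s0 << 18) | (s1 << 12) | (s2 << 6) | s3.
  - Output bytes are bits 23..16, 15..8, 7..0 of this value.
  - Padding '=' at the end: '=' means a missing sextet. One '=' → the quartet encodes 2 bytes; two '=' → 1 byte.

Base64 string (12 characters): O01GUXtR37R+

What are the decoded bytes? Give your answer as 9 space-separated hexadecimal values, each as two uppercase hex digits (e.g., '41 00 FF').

Answer: 3B 4D 46 51 7B 51 DF B4 7E

Derivation:
After char 0 ('O'=14): chars_in_quartet=1 acc=0xE bytes_emitted=0
After char 1 ('0'=52): chars_in_quartet=2 acc=0x3B4 bytes_emitted=0
After char 2 ('1'=53): chars_in_quartet=3 acc=0xED35 bytes_emitted=0
After char 3 ('G'=6): chars_in_quartet=4 acc=0x3B4D46 -> emit 3B 4D 46, reset; bytes_emitted=3
After char 4 ('U'=20): chars_in_quartet=1 acc=0x14 bytes_emitted=3
After char 5 ('X'=23): chars_in_quartet=2 acc=0x517 bytes_emitted=3
After char 6 ('t'=45): chars_in_quartet=3 acc=0x145ED bytes_emitted=3
After char 7 ('R'=17): chars_in_quartet=4 acc=0x517B51 -> emit 51 7B 51, reset; bytes_emitted=6
After char 8 ('3'=55): chars_in_quartet=1 acc=0x37 bytes_emitted=6
After char 9 ('7'=59): chars_in_quartet=2 acc=0xDFB bytes_emitted=6
After char 10 ('R'=17): chars_in_quartet=3 acc=0x37ED1 bytes_emitted=6
After char 11 ('+'=62): chars_in_quartet=4 acc=0xDFB47E -> emit DF B4 7E, reset; bytes_emitted=9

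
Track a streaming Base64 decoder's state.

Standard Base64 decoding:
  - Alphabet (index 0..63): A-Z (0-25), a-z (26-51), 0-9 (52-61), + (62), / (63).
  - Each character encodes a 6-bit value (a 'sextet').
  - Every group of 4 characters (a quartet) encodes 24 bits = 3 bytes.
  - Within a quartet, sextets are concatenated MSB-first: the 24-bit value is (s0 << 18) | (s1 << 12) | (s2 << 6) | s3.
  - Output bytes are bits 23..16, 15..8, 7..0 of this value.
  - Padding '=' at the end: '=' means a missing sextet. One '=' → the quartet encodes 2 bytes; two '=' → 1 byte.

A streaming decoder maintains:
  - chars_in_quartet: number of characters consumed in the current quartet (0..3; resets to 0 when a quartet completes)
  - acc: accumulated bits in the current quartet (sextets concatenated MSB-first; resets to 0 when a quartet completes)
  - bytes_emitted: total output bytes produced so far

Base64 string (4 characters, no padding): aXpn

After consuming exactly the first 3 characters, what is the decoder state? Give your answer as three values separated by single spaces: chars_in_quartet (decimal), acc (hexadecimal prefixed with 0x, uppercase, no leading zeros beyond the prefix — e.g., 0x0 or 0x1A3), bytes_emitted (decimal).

After char 0 ('a'=26): chars_in_quartet=1 acc=0x1A bytes_emitted=0
After char 1 ('X'=23): chars_in_quartet=2 acc=0x697 bytes_emitted=0
After char 2 ('p'=41): chars_in_quartet=3 acc=0x1A5E9 bytes_emitted=0

Answer: 3 0x1A5E9 0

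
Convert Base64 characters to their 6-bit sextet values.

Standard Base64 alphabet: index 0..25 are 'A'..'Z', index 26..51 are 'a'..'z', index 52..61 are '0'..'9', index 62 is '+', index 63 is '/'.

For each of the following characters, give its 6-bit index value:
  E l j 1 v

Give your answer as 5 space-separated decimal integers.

Answer: 4 37 35 53 47

Derivation:
'E': A..Z range, ord('E') − ord('A') = 4
'l': a..z range, 26 + ord('l') − ord('a') = 37
'j': a..z range, 26 + ord('j') − ord('a') = 35
'1': 0..9 range, 52 + ord('1') − ord('0') = 53
'v': a..z range, 26 + ord('v') − ord('a') = 47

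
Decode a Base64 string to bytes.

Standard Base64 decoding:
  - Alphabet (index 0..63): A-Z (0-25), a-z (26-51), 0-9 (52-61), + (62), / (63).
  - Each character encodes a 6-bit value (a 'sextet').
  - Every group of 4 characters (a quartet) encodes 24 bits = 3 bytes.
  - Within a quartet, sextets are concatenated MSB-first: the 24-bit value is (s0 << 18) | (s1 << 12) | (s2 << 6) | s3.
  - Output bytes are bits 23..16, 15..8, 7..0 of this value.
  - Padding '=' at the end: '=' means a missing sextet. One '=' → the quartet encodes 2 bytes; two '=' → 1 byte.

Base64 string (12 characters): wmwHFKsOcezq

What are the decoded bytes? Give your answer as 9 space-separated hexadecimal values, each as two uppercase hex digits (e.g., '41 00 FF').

Answer: C2 6C 07 14 AB 0E 71 EC EA

Derivation:
After char 0 ('w'=48): chars_in_quartet=1 acc=0x30 bytes_emitted=0
After char 1 ('m'=38): chars_in_quartet=2 acc=0xC26 bytes_emitted=0
After char 2 ('w'=48): chars_in_quartet=3 acc=0x309B0 bytes_emitted=0
After char 3 ('H'=7): chars_in_quartet=4 acc=0xC26C07 -> emit C2 6C 07, reset; bytes_emitted=3
After char 4 ('F'=5): chars_in_quartet=1 acc=0x5 bytes_emitted=3
After char 5 ('K'=10): chars_in_quartet=2 acc=0x14A bytes_emitted=3
After char 6 ('s'=44): chars_in_quartet=3 acc=0x52AC bytes_emitted=3
After char 7 ('O'=14): chars_in_quartet=4 acc=0x14AB0E -> emit 14 AB 0E, reset; bytes_emitted=6
After char 8 ('c'=28): chars_in_quartet=1 acc=0x1C bytes_emitted=6
After char 9 ('e'=30): chars_in_quartet=2 acc=0x71E bytes_emitted=6
After char 10 ('z'=51): chars_in_quartet=3 acc=0x1C7B3 bytes_emitted=6
After char 11 ('q'=42): chars_in_quartet=4 acc=0x71ECEA -> emit 71 EC EA, reset; bytes_emitted=9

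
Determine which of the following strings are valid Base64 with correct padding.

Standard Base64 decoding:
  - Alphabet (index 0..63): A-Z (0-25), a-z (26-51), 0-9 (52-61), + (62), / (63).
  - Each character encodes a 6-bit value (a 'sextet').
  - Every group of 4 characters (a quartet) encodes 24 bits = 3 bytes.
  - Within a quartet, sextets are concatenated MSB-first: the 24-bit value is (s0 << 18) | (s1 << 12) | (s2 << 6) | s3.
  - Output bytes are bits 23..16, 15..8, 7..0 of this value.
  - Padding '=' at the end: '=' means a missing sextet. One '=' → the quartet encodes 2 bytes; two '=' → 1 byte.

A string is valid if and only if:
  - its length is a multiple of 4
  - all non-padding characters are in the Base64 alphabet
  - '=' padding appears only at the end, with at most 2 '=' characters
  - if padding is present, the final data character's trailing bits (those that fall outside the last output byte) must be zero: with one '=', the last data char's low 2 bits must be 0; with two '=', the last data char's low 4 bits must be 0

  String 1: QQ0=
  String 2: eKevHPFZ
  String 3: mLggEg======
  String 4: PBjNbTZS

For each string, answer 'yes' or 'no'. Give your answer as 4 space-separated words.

Answer: yes yes no yes

Derivation:
String 1: 'QQ0=' → valid
String 2: 'eKevHPFZ' → valid
String 3: 'mLggEg======' → invalid (6 pad chars (max 2))
String 4: 'PBjNbTZS' → valid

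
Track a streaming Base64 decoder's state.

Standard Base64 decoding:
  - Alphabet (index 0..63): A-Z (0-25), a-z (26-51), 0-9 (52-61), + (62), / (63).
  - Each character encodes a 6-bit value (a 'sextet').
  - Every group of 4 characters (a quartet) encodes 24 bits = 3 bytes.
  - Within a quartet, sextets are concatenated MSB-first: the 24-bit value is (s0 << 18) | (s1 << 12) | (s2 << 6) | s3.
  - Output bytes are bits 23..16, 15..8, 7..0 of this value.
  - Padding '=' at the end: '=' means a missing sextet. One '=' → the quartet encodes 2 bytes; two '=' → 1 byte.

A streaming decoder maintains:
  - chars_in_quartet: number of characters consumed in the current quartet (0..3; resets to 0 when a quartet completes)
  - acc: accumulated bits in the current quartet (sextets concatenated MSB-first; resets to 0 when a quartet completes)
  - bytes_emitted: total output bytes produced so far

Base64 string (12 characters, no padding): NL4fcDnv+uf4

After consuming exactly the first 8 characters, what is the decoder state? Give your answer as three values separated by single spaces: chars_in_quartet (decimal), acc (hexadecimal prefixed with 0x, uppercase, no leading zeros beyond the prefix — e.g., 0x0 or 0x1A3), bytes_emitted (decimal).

Answer: 0 0x0 6

Derivation:
After char 0 ('N'=13): chars_in_quartet=1 acc=0xD bytes_emitted=0
After char 1 ('L'=11): chars_in_quartet=2 acc=0x34B bytes_emitted=0
After char 2 ('4'=56): chars_in_quartet=3 acc=0xD2F8 bytes_emitted=0
After char 3 ('f'=31): chars_in_quartet=4 acc=0x34BE1F -> emit 34 BE 1F, reset; bytes_emitted=3
After char 4 ('c'=28): chars_in_quartet=1 acc=0x1C bytes_emitted=3
After char 5 ('D'=3): chars_in_quartet=2 acc=0x703 bytes_emitted=3
After char 6 ('n'=39): chars_in_quartet=3 acc=0x1C0E7 bytes_emitted=3
After char 7 ('v'=47): chars_in_quartet=4 acc=0x7039EF -> emit 70 39 EF, reset; bytes_emitted=6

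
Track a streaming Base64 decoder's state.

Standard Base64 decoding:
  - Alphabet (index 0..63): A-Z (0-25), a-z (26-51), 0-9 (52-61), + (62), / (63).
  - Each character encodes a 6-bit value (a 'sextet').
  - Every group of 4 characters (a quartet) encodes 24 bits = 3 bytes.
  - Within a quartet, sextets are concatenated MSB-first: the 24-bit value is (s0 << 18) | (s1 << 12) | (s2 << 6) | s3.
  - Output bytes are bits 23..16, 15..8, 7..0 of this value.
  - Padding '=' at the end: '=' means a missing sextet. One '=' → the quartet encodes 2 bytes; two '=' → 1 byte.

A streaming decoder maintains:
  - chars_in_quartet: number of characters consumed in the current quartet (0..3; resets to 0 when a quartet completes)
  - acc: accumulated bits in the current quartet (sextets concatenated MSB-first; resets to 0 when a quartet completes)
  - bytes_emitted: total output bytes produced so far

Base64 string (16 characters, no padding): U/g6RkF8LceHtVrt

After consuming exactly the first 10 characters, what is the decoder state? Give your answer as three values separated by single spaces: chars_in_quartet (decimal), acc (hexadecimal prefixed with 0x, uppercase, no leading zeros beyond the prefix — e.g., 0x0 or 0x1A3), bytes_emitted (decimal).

Answer: 2 0x2DC 6

Derivation:
After char 0 ('U'=20): chars_in_quartet=1 acc=0x14 bytes_emitted=0
After char 1 ('/'=63): chars_in_quartet=2 acc=0x53F bytes_emitted=0
After char 2 ('g'=32): chars_in_quartet=3 acc=0x14FE0 bytes_emitted=0
After char 3 ('6'=58): chars_in_quartet=4 acc=0x53F83A -> emit 53 F8 3A, reset; bytes_emitted=3
After char 4 ('R'=17): chars_in_quartet=1 acc=0x11 bytes_emitted=3
After char 5 ('k'=36): chars_in_quartet=2 acc=0x464 bytes_emitted=3
After char 6 ('F'=5): chars_in_quartet=3 acc=0x11905 bytes_emitted=3
After char 7 ('8'=60): chars_in_quartet=4 acc=0x46417C -> emit 46 41 7C, reset; bytes_emitted=6
After char 8 ('L'=11): chars_in_quartet=1 acc=0xB bytes_emitted=6
After char 9 ('c'=28): chars_in_quartet=2 acc=0x2DC bytes_emitted=6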